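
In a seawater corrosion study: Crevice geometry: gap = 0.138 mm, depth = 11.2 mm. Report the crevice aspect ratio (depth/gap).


Aspect ratio = depth / gap
Ratio = 11.2 / 0.138 = 81.2

81.2


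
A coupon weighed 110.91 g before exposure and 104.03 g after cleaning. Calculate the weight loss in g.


Weight loss = initial − final
WL = 110.91 − 104.03 = 6.88 g

6.88 g


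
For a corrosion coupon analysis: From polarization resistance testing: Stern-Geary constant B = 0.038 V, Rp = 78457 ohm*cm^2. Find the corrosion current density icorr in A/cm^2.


Apply the Stern-Geary relation: icorr = B / Rp
icorr = 0.038 / 78457 = 4.843×10^-7 A/cm^2

4.843×10^-7 A/cm^2


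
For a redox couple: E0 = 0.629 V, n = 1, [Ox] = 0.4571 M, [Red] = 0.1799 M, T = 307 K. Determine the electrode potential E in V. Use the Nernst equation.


Apply the Nernst equation: E = E0 + (RT/nF)*ln([Ox]/[Red])
Step 1: RT/nF = 8.314*307/(1*96485) = 0.02645383 V
Step 2: [Ox]/[Red] = 0.4571/0.1799 = 2.540856
Step 3: ln(2.540856) = 0.932501
Step 4: correction = 0.02645383 * 0.932501 = 0.025 V
E = 0.629 + 0.025 = 0.654 V

0.654 V


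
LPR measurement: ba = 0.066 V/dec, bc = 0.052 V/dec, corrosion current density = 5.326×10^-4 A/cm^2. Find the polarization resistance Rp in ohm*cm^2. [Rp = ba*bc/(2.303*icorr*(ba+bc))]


Apply the Stern-Geary equation: Rp = ba*bc / (2.303*icorr*(ba+bc))
ba*bc = 0.066*0.052 = 0.003432
ba+bc = 0.118; 2.303*icorr*(ba+bc) = 2.303*5.326×10^-4*0.118 = 1.4473618×10^-4
Rp = 0.003432 / 1.4473618×10^-4 = 23.7 ohm*cm^2

23.7 ohm*cm^2


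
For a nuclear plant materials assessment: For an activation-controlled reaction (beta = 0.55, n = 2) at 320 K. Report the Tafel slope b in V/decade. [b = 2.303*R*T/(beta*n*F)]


Apply the Tafel slope relation: b = 2.303*R*T/(beta*n*F)
Numerator: 2.303 * 8.314 * 320 = 6127.09
Denominator: 0.55 * 2 * 96485 = 106133.5
b = 6127.09 / 106133.5 = 0.0577 V/decade

0.0577 V/decade


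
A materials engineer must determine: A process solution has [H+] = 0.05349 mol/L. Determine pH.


pH = −log10[H+]
pH = −log10(0.05349) = 1.27

1.27


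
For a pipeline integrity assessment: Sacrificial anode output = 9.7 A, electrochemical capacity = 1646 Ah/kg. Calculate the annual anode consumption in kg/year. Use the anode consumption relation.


Annual consumption = current * hours per year / capacity
Rate = 9.7 * 8760 / 1646 = 51.6 kg/year

51.6 kg/year


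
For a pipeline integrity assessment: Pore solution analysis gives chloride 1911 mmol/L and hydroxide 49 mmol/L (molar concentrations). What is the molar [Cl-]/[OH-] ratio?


Threshold parameter = [Cl-] / [OH-] (molar basis; both in mmol/L, so units cancel)
Ratio = 1911 / 49 = 39.0

39.0


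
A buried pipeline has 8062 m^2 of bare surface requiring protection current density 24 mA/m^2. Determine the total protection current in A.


I = area * current density, then convert mA → A (÷1000)
I = 8062 * 24 / 1000 = 193.49 A

193.49 A


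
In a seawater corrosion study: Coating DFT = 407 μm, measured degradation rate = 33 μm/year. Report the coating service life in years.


Service life = thickness / degradation rate
Life = 407 / 33 = 12.3 years

12.3 years


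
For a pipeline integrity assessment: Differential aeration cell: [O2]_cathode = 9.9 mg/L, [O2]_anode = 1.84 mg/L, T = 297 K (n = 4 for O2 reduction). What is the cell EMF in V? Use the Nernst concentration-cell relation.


Apply the Nernst concentration-cell relation: E = (RT/nF)*ln(C_cathode/C_anode)
RT/nF = 8.314*297/(4*96485) = 0.00639804 V
ln(9.9/1.84) = 1.68277
E = 0.00639804 * 1.68277 = 0.01077 V

0.01077 V


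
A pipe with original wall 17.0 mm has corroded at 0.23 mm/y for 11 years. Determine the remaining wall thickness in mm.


Remaining wall = original − CR × time
t = 17.0 − 0.23*11 = 17.0 − 2.53 = 14.47 mm

14.47 mm


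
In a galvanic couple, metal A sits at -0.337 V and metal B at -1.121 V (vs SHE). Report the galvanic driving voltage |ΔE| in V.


Driving voltage is the absolute potential difference.
|ΔE| = |-0.337 − (-1.121)| = 0.784 V

0.784 V


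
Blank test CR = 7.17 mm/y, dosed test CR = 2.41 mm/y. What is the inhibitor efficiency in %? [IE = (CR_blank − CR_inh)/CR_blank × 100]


Apply the inhibitor-efficiency definition: IE = (CR_blank − CR_inh)/CR_blank × 100
IE = (7.17 − 2.41) / 7.17 × 100
IE = 4.76 / 7.17 × 100 = 66.4 %

66.4 %


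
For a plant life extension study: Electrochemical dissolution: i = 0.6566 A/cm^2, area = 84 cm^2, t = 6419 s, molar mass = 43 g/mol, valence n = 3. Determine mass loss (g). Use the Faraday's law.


Apply Faraday's law: m = i*A*t*M / (n*F)
Total charge passed Q = i*A*t = 0.6566*84*6419 = 354036.0936 C
m = Q*M/(n*F) = 354036.0936*43/(3*96485) = 52.594 g

52.594 g


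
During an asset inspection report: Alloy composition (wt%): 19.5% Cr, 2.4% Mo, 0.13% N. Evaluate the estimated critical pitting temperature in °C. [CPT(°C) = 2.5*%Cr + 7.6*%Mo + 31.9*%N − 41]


Apply the ASTM G48 empirical CPT estimate: CPT(°C) = 2.5*%Cr + 7.6*%Mo + 31.9*%N − 41
2.5*19.5 = 48.75; 7.6*2.4 = 18.24; 31.9*0.13 = 4.147
CPT = 48.75 + 18.24 + 4.147 − 41 = 30.137 °C
Rounded to 0.1 °C: CPT ≈ 30.1 °C

30.1 °C


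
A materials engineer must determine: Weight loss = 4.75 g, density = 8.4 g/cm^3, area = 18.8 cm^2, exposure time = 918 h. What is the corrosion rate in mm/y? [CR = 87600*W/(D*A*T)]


Apply the mm/y weight-loss relation: CR = 87600 * W / (D * A * T)
Numerator: 87600 * 4.75 = 416100.0
Denominator: 8.4 * 18.8 * 918 = 144970.56
CR = 416100.0 / 144970.56 = 2.8702 mm/y

2.8702 mm/y


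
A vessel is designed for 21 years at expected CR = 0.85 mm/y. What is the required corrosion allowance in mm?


Corrosion allowance = CR × design life
CA = 0.85 * 21 = 17.85 mm

17.85 mm


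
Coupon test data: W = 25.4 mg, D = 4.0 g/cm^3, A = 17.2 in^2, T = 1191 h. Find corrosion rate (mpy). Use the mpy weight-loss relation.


Apply the mpy weight-loss relation: CR = 534 * W / (D * A * T)
Numerator: 534 * 25.4 = 13563.6
Denominator: 4.0 * 17.2 * 1191 = 81940.8
CR = 13563.6 / 81940.8 = 0.166 mpy

0.166 mpy


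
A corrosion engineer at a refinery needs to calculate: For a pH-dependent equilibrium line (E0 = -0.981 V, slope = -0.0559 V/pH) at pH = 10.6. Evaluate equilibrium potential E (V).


Apply the Pourbaix line equation: E = E0 + slope*pH
E = -0.981 + (-0.0559)*10.6 = -0.981 + (-0.59254) = -1.57354 V
Rounded to 4 decimal places: E = -1.5735 V

-1.5735 V


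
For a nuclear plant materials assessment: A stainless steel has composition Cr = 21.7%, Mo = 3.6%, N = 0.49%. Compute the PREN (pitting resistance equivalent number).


Apply the PREN formula: PREN = Cr + 3.3*Mo + 16*N
PREN = 21.7 + 3.3*3.6 + 16*0.49
PREN = 21.7 + 11.88 + 7.84 = 41.42

41.42


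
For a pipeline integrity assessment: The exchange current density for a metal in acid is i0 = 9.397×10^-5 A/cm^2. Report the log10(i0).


i0 = 9.397×10^-5 A/cm^2
log10(i0) = -4.027

-4.027


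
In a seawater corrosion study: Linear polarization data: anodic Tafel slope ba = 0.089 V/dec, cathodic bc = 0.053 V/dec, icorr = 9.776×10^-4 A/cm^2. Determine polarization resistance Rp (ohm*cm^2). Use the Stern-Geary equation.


Apply the Stern-Geary equation: Rp = ba*bc / (2.303*icorr*(ba+bc))
ba*bc = 0.089*0.053 = 0.004717
ba+bc = 0.142; 2.303*icorr*(ba+bc) = 2.303*9.776×10^-4*0.142 = 3.1970062×10^-4
Rp = 0.004717 / 3.1970062×10^-4 = 14.8 ohm*cm^2

14.8 ohm*cm^2


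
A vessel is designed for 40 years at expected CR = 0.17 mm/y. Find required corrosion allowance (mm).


Corrosion allowance = CR × design life
CA = 0.17 * 40 = 6.8 mm

6.8 mm


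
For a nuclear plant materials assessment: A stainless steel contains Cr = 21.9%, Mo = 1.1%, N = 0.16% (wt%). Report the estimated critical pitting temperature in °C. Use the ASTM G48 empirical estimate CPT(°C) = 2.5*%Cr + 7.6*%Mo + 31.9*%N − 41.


Apply the ASTM G48 empirical CPT estimate: CPT(°C) = 2.5*%Cr + 7.6*%Mo + 31.9*%N − 41
2.5*21.9 = 54.75; 7.6*1.1 = 8.36; 31.9*0.16 = 5.104
CPT = 54.75 + 8.36 + 5.104 − 41 = 27.214 °C
Rounded to 0.1 °C: CPT ≈ 27.2 °C

27.2 °C


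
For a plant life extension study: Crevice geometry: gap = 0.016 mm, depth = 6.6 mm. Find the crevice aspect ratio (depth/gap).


Aspect ratio = depth / gap
Ratio = 6.6 / 0.016 = 412.5

412.5


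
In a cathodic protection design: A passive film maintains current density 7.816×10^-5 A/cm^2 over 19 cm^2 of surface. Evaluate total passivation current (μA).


I = i_pass * A, then convert A → μA (×10^6)
I = 7.816×10^-5 * 19 * 10^6 = 1485.04 μA

1485.04 μA


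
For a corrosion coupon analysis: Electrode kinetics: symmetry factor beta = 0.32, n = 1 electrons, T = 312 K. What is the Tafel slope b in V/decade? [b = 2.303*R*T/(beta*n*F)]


Apply the Tafel slope relation: b = 2.303*R*T/(beta*n*F)
Numerator: 2.303 * 8.314 * 312 = 5973.91
Denominator: 0.32 * 1 * 96485 = 30875.2
b = 5973.91 / 30875.2 = 0.1935 V/decade

0.1935 V/decade


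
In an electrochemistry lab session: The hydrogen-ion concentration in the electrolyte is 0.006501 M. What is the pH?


pH = −log10[H+]
pH = −log10(0.006501) = 2.19

2.19


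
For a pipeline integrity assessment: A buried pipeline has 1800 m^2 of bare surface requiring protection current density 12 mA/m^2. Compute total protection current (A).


I = area * current density, then convert mA → A (÷1000)
I = 1800 * 12 / 1000 = 21.6 A

21.6 A


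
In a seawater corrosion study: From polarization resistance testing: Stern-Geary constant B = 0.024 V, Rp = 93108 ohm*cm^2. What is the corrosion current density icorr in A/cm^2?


Apply the Stern-Geary relation: icorr = B / Rp
icorr = 0.024 / 93108 = 2.578×10^-7 A/cm^2

2.578×10^-7 A/cm^2


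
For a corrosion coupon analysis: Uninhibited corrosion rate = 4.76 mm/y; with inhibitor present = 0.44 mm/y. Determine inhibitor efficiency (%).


Apply the inhibitor-efficiency definition: IE = (CR_blank − CR_inh)/CR_blank × 100
IE = (4.76 − 0.44) / 4.76 × 100
IE = 4.32 / 4.76 × 100 = 90.8 %

90.8 %


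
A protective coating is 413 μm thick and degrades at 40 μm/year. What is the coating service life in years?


Service life = thickness / degradation rate
Life = 413 / 40 = 10.3 years

10.3 years


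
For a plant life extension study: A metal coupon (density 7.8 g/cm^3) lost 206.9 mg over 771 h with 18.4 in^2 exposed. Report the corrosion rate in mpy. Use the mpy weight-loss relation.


Apply the mpy weight-loss relation: CR = 534 * W / (D * A * T)
Numerator: 534 * 206.9 = 110484.6
Denominator: 7.8 * 18.4 * 771 = 110653.92
CR = 110484.6 / 110653.92 = 0.99847 mpy

0.99847 mpy


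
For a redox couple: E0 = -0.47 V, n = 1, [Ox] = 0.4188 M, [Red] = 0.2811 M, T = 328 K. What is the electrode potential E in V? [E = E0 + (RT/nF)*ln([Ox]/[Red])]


Apply the Nernst equation: E = E0 + (RT/nF)*ln([Ox]/[Red])
Step 1: RT/nF = 8.314*328/(1*96485) = 0.02826338 V
Step 2: [Ox]/[Red] = 0.4188/0.2811 = 1.489861
Step 3: ln(1.489861) = 0.398683
Step 4: correction = 0.02826338 * 0.398683 = 0.0113 V
E = -0.47 + 0.0113 = -0.4587 V

-0.4587 V


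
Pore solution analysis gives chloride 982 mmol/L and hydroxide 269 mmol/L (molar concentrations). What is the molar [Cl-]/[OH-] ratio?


Threshold parameter = [Cl-] / [OH-] (molar basis; both in mmol/L, so units cancel)
Ratio = 982 / 269 = 3.65

3.65


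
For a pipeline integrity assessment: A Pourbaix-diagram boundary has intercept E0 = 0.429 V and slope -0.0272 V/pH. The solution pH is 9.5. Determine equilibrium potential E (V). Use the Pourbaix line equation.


Apply the Pourbaix line equation: E = E0 + slope*pH
E = 0.429 + (-0.0272)*9.5 = 0.429 + (-0.2584) = 0.1706 V
Rounded to 3 decimal places: E = 0.171 V

0.171 V


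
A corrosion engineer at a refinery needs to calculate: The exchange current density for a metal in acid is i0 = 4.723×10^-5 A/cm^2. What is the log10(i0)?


i0 = 4.723×10^-5 A/cm^2
log10(i0) = -4.326

-4.326


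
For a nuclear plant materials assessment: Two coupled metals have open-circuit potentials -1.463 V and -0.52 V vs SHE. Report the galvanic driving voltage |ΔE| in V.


Driving voltage is the absolute potential difference.
|ΔE| = |-1.463 − (-0.52)| = 0.943 V

0.943 V


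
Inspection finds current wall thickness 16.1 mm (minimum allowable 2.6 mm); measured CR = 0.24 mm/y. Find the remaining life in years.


Apply the remaining-life relation: RL = (t_current − t_min) / CR
RL = (16.1 − 2.6) / 0.24 = 13.5 / 0.24 = 56.3 years

56.3 years


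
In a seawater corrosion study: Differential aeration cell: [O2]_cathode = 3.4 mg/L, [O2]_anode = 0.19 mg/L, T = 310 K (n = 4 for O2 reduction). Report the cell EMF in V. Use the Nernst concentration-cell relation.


Apply the Nernst concentration-cell relation: E = (RT/nF)*ln(C_cathode/C_anode)
RT/nF = 8.314*310/(4*96485) = 0.00667808 V
ln(3.4/0.19) = 2.88451
E = 0.00667808 * 2.88451 = 0.01926 V

0.01926 V


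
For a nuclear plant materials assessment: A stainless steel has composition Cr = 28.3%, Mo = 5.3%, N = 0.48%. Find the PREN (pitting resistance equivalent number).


Apply the PREN formula: PREN = Cr + 3.3*Mo + 16*N
PREN = 28.3 + 3.3*5.3 + 16*0.48
PREN = 28.3 + 17.49 + 7.68 = 53.47

53.47


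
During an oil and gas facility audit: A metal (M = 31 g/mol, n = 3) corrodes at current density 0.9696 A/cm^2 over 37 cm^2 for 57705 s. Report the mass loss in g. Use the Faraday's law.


Apply Faraday's law: m = i*A*t*M / (n*F)
Total charge passed Q = i*A*t = 0.9696*37*57705 = 2070178.416 C
m = Q*M/(n*F) = 2070178.416*31/(3*96485) = 221.7116 g

221.7116 g


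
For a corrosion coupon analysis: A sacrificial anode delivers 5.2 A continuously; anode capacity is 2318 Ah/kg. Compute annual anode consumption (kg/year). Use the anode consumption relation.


Annual consumption = current * hours per year / capacity
Rate = 5.2 * 8760 / 2318 = 19.7 kg/year

19.7 kg/year


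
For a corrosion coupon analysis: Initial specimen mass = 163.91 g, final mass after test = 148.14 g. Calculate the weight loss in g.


Weight loss = initial − final
WL = 163.91 − 148.14 = 15.77 g

15.77 g


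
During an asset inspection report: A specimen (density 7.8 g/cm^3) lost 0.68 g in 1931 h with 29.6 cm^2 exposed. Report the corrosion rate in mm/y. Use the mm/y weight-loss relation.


Apply the mm/y weight-loss relation: CR = 87600 * W / (D * A * T)
Numerator: 87600 * 0.68 = 59568.0
Denominator: 7.8 * 29.6 * 1931 = 445829.28
CR = 59568.0 / 445829.28 = 0.13361 mm/y

0.13361 mm/y


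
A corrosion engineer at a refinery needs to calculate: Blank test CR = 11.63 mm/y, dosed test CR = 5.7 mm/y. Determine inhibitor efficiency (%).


Apply the inhibitor-efficiency definition: IE = (CR_blank − CR_inh)/CR_blank × 100
IE = (11.63 − 5.7) / 11.63 × 100
IE = 5.93 / 11.63 × 100 = 51.0 %

51.0 %


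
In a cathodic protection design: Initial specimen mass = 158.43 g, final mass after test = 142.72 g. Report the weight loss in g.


Weight loss = initial − final
WL = 158.43 − 142.72 = 15.71 g

15.71 g


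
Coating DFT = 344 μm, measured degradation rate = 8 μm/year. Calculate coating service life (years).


Service life = thickness / degradation rate
Life = 344 / 8 = 43.0 years

43.0 years


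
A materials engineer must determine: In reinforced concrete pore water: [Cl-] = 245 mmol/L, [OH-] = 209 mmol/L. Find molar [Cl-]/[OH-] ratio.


Threshold parameter = [Cl-] / [OH-] (molar basis; both in mmol/L, so units cancel)
Ratio = 245 / 209 = 1.17

1.17


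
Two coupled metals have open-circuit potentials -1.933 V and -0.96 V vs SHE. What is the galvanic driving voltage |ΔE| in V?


Driving voltage is the absolute potential difference.
|ΔE| = |-1.933 − (-0.96)| = 0.973 V

0.973 V


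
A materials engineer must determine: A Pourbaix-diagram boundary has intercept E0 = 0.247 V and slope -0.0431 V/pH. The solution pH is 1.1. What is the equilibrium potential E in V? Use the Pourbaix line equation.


Apply the Pourbaix line equation: E = E0 + slope*pH
E = 0.247 + (-0.0431)*1.1 = 0.247 + (-0.04741) = 0.19959 V
Rounded to 3 decimal places: E = 0.200 V

0.200 V


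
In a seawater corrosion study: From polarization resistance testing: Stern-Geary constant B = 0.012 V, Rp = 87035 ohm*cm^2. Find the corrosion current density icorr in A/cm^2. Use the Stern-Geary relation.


Apply the Stern-Geary relation: icorr = B / Rp
icorr = 0.012 / 87035 = 1.379×10^-7 A/cm^2

1.379×10^-7 A/cm^2


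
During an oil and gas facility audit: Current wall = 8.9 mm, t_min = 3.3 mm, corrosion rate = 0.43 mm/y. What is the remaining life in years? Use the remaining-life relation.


Apply the remaining-life relation: RL = (t_current − t_min) / CR
RL = (8.9 − 3.3) / 0.43 = 5.6 / 0.43 = 13.0 years

13.0 years


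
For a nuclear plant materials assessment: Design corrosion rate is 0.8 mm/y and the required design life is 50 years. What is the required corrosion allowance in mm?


Corrosion allowance = CR × design life
CA = 0.8 * 50 = 40.0 mm

40.0 mm


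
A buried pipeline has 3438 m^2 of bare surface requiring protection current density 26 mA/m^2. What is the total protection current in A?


I = area * current density, then convert mA → A (÷1000)
I = 3438 * 26 / 1000 = 89.39 A

89.39 A


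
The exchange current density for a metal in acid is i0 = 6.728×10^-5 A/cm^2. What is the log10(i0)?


i0 = 6.728×10^-5 A/cm^2
log10(i0) = -4.172

-4.172


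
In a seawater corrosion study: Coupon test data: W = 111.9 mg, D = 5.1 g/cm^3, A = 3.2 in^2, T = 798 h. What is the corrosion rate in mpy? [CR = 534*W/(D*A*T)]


Apply the mpy weight-loss relation: CR = 534 * W / (D * A * T)
Numerator: 534 * 111.9 = 59754.6
Denominator: 5.1 * 3.2 * 798 = 13023.36
CR = 59754.6 / 13023.36 = 4.58826 mpy

4.58826 mpy


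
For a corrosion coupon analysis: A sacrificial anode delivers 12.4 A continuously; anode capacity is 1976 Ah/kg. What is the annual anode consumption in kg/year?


Annual consumption = current * hours per year / capacity
Rate = 12.4 * 8760 / 1976 = 55.0 kg/year

55.0 kg/year


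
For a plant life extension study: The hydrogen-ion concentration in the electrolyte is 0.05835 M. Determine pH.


pH = −log10[H+]
pH = −log10(0.05835) = 1.23

1.23


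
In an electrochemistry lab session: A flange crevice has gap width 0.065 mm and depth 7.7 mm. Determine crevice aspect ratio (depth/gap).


Aspect ratio = depth / gap
Ratio = 7.7 / 0.065 = 118.5

118.5


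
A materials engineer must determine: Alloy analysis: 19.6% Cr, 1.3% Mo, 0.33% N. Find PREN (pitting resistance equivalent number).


Apply the PREN formula: PREN = Cr + 3.3*Mo + 16*N
PREN = 19.6 + 3.3*1.3 + 16*0.33
PREN = 19.6 + 4.29 + 5.28 = 29.17

29.17


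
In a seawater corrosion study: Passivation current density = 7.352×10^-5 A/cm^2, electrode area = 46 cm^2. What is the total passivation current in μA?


I = i_pass * A, then convert A → μA (×10^6)
I = 7.352×10^-5 * 46 * 10^6 = 3381.92 μA

3381.92 μA


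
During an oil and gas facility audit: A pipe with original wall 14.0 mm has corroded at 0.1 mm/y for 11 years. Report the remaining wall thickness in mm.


Remaining wall = original − CR × time
t = 14.0 − 0.1*11 = 14.0 − 1.1 = 12.9 mm

12.9 mm


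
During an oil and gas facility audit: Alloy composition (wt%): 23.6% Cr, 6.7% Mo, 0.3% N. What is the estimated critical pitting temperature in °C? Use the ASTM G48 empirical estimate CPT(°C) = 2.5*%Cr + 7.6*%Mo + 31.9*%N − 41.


Apply the ASTM G48 empirical CPT estimate: CPT(°C) = 2.5*%Cr + 7.6*%Mo + 31.9*%N − 41
2.5*23.6 = 59; 7.6*6.7 = 50.92; 31.9*0.3 = 9.57
CPT = 59 + 50.92 + 9.57 − 41 = 78.49 °C
Rounded to 0.1 °C: CPT ≈ 78.5 °C

78.5 °C


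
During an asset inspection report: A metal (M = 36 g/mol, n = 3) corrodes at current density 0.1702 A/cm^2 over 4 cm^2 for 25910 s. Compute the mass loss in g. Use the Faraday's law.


Apply Faraday's law: m = i*A*t*M / (n*F)
Total charge passed Q = i*A*t = 0.1702*4*25910 = 17639.528 C
m = Q*M/(n*F) = 17639.528*36/(3*96485) = 2.19386 g

2.19386 g


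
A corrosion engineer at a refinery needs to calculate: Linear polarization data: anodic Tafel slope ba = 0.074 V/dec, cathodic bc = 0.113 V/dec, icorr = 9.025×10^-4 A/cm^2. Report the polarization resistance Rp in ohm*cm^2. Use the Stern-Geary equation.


Apply the Stern-Geary equation: Rp = ba*bc / (2.303*icorr*(ba+bc))
ba*bc = 0.074*0.113 = 0.008362
ba+bc = 0.187; 2.303*icorr*(ba+bc) = 2.303*9.025×10^-4*0.187 = 3.8867155×10^-4
Rp = 0.008362 / 3.8867155×10^-4 = 21.5 ohm*cm^2

21.5 ohm*cm^2


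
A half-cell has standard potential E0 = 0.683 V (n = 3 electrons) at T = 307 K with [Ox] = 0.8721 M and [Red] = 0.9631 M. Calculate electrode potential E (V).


Apply the Nernst equation: E = E0 + (RT/nF)*ln([Ox]/[Red])
Step 1: RT/nF = 8.314*307/(3*96485) = 0.00881794 V
Step 2: [Ox]/[Red] = 0.8721/0.9631 = 0.905513
Step 3: ln(0.905513) = -0.099254
Step 4: correction = 0.00881794 * -0.099254 = -0.001 V
E = 0.683 + -0.001 = 0.682 V

0.682 V


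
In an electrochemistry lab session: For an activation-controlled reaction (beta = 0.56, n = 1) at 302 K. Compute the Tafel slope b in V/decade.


Apply the Tafel slope relation: b = 2.303*R*T/(beta*n*F)
Numerator: 2.303 * 8.314 * 302 = 5782.44
Denominator: 0.56 * 1 * 96485 = 54031.6
b = 5782.44 / 54031.6 = 0.107 V/decade

0.107 V/decade


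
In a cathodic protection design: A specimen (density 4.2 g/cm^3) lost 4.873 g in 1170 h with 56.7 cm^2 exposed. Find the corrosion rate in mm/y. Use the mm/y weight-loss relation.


Apply the mm/y weight-loss relation: CR = 87600 * W / (D * A * T)
Numerator: 87600 * 4.873 = 426874.8
Denominator: 4.2 * 56.7 * 1170 = 278623.8
CR = 426874.8 / 278623.8 = 1.5321 mm/y

1.5321 mm/y


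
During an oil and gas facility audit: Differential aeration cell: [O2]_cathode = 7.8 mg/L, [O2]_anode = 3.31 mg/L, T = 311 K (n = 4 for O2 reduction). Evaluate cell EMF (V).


Apply the Nernst concentration-cell relation: E = (RT/nF)*ln(C_cathode/C_anode)
RT/nF = 8.314*311/(4*96485) = 0.00669963 V
ln(7.8/3.31) = 0.85718
E = 0.00669963 * 0.85718 = 0.00574 V

0.00574 V


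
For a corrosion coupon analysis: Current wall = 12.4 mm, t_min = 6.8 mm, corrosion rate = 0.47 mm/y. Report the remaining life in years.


Apply the remaining-life relation: RL = (t_current − t_min) / CR
RL = (12.4 − 6.8) / 0.47 = 5.6 / 0.47 = 11.9 years

11.9 years


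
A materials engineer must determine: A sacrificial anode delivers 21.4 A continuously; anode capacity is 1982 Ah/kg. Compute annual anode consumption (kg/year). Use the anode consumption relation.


Annual consumption = current * hours per year / capacity
Rate = 21.4 * 8760 / 1982 = 94.6 kg/year

94.6 kg/year


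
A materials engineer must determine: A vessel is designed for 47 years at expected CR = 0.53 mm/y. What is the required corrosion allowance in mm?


Corrosion allowance = CR × design life
CA = 0.53 * 47 = 24.91 mm

24.91 mm


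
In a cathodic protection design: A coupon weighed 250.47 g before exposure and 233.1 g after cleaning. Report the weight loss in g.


Weight loss = initial − final
WL = 250.47 − 233.1 = 17.37 g

17.37 g


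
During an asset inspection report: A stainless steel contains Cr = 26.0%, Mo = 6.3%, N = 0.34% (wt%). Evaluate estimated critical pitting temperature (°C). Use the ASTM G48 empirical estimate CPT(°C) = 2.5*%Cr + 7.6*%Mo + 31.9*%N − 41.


Apply the ASTM G48 empirical CPT estimate: CPT(°C) = 2.5*%Cr + 7.6*%Mo + 31.9*%N − 41
2.5*26.0 = 65; 7.6*6.3 = 47.88; 31.9*0.34 = 10.846
CPT = 65 + 47.88 + 10.846 − 41 = 82.726 °C
Rounded to 0.1 °C: CPT ≈ 82.7 °C

82.7 °C


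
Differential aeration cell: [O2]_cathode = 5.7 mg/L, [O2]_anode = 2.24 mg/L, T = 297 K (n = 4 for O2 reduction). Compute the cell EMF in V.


Apply the Nernst concentration-cell relation: E = (RT/nF)*ln(C_cathode/C_anode)
RT/nF = 8.314*297/(4*96485) = 0.00639804 V
ln(5.7/2.24) = 0.93399
E = 0.00639804 * 0.93399 = 0.00598 V

0.00598 V


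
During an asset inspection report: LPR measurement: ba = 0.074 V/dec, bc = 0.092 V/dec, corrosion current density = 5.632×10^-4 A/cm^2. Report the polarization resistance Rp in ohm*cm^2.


Apply the Stern-Geary equation: Rp = ba*bc / (2.303*icorr*(ba+bc))
ba*bc = 0.074*0.092 = 0.006808
ba+bc = 0.166; 2.303*icorr*(ba+bc) = 2.303*5.632×10^-4*0.166 = 2.1531023×10^-4
Rp = 0.006808 / 2.1531023×10^-4 = 31.6 ohm*cm^2

31.6 ohm*cm^2


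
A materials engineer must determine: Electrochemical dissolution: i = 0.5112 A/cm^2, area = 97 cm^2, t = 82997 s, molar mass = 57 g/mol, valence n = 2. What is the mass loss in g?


Apply Faraday's law: m = i*A*t*M / (n*F)
Total charge passed Q = i*A*t = 0.5112*97*82997 = 4115522.4408 C
m = Q*M/(n*F) = 4115522.4408*57/(2*96485) = 1215.65414 g

1215.65414 g


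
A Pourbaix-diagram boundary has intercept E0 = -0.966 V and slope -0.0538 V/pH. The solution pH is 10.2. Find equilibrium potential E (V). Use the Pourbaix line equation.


Apply the Pourbaix line equation: E = E0 + slope*pH
E = -0.966 + (-0.0538)*10.2 = -0.966 + (-0.54876) = -1.51476 V
Rounded to 3 decimal places: E = -1.515 V

-1.515 V


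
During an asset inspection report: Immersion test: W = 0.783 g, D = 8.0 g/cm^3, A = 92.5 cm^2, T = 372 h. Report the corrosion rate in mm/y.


Apply the mm/y weight-loss relation: CR = 87600 * W / (D * A * T)
Numerator: 87600 * 0.783 = 68590.8
Denominator: 8.0 * 92.5 * 372 = 275280.0
CR = 68590.8 / 275280.0 = 0.24917 mm/y

0.24917 mm/y


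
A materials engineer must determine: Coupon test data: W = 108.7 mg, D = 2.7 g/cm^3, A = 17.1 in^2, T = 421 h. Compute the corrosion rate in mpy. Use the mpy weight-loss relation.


Apply the mpy weight-loss relation: CR = 534 * W / (D * A * T)
Numerator: 534 * 108.7 = 58045.8
Denominator: 2.7 * 17.1 * 421 = 19437.57
CR = 58045.8 / 19437.57 = 2.986 mpy

2.986 mpy


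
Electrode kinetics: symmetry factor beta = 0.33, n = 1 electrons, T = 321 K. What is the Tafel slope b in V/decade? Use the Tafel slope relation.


Apply the Tafel slope relation: b = 2.303*R*T/(beta*n*F)
Numerator: 2.303 * 8.314 * 321 = 6146.23
Denominator: 0.33 * 1 * 96485 = 31840.05
b = 6146.23 / 31840.05 = 0.193 V/decade

0.193 V/decade


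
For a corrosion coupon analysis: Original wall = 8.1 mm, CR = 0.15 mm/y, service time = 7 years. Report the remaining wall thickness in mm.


Remaining wall = original − CR × time
t = 8.1 − 0.15*7 = 8.1 − 1.05 = 7.05 mm

7.05 mm


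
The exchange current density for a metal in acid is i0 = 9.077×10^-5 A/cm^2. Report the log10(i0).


i0 = 9.077×10^-5 A/cm^2
log10(i0) = -4.042

-4.042


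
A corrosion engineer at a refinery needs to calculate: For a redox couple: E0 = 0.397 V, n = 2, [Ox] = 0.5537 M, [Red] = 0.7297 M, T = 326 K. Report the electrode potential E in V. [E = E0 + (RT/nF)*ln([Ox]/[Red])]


Apply the Nernst equation: E = E0 + (RT/nF)*ln([Ox]/[Red])
Step 1: RT/nF = 8.314*326/(2*96485) = 0.01404552 V
Step 2: [Ox]/[Red] = 0.5537/0.7297 = 0.758805
Step 3: ln(0.758805) = -0.27601
Step 4: correction = 0.01404552 * -0.27601 = -0.0039 V
E = 0.397 + -0.0039 = 0.3931 V

0.3931 V


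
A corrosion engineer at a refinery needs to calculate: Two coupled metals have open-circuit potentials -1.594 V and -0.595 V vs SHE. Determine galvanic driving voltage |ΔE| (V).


Driving voltage is the absolute potential difference.
|ΔE| = |-1.594 − (-0.595)| = 0.999 V

0.999 V


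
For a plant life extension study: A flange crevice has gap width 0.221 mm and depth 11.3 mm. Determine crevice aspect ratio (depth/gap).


Aspect ratio = depth / gap
Ratio = 11.3 / 0.221 = 51.1

51.1


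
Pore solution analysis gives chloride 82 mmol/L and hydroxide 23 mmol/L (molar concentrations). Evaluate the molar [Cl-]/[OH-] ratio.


Threshold parameter = [Cl-] / [OH-] (molar basis; both in mmol/L, so units cancel)
Ratio = 82 / 23 = 3.57

3.57


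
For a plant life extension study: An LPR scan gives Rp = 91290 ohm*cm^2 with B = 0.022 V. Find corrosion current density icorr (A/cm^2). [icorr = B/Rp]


Apply the Stern-Geary relation: icorr = B / Rp
icorr = 0.022 / 91290 = 2.41×10^-7 A/cm^2

2.41×10^-7 A/cm^2


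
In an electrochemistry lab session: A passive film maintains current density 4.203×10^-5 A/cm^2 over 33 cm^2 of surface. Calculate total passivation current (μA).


I = i_pass * A, then convert A → μA (×10^6)
I = 4.203×10^-5 * 33 * 10^6 = 1386.99 μA

1386.99 μA


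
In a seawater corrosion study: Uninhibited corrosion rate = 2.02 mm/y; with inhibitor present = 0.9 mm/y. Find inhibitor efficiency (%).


Apply the inhibitor-efficiency definition: IE = (CR_blank − CR_inh)/CR_blank × 100
IE = (2.02 − 0.9) / 2.02 × 100
IE = 1.12 / 2.02 × 100 = 55.4 %

55.4 %


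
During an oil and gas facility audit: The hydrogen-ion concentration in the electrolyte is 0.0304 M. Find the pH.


pH = −log10[H+]
pH = −log10(0.0304) = 1.52

1.52


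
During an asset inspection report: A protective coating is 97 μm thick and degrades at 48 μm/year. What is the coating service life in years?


Service life = thickness / degradation rate
Life = 97 / 48 = 2.0 years

2.0 years


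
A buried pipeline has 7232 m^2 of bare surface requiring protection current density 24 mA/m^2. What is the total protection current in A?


I = area * current density, then convert mA → A (÷1000)
I = 7232 * 24 / 1000 = 173.57 A

173.57 A


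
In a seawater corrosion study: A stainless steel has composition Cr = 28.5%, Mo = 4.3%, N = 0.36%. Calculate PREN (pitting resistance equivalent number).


Apply the PREN formula: PREN = Cr + 3.3*Mo + 16*N
PREN = 28.5 + 3.3*4.3 + 16*0.36
PREN = 28.5 + 14.19 + 5.76 = 48.45

48.45


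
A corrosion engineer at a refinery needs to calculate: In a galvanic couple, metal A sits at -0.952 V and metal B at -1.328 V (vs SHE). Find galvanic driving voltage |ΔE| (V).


Driving voltage is the absolute potential difference.
|ΔE| = |-0.952 − (-1.328)| = 0.376 V

0.376 V


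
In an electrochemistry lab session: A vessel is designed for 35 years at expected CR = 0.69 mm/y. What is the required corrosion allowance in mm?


Corrosion allowance = CR × design life
CA = 0.69 * 35 = 24.15 mm

24.15 mm


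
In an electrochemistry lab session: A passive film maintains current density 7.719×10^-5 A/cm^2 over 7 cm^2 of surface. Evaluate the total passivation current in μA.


I = i_pass * A, then convert A → μA (×10^6)
I = 7.719×10^-5 * 7 * 10^6 = 540.33 μA

540.33 μA


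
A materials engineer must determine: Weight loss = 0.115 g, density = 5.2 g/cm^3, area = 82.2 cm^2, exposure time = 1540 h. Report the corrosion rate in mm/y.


Apply the mm/y weight-loss relation: CR = 87600 * W / (D * A * T)
Numerator: 87600 * 0.115 = 10074.0
Denominator: 5.2 * 82.2 * 1540 = 658257.6
CR = 10074.0 / 658257.6 = 0.015304 mm/y

0.015304 mm/y


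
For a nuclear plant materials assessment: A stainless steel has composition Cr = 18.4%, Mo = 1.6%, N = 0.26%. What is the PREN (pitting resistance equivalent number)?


Apply the PREN formula: PREN = Cr + 3.3*Mo + 16*N
PREN = 18.4 + 3.3*1.6 + 16*0.26
PREN = 18.4 + 5.28 + 4.16 = 27.84

27.84


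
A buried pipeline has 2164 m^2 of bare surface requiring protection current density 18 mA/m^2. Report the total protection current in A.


I = area * current density, then convert mA → A (÷1000)
I = 2164 * 18 / 1000 = 38.95 A

38.95 A


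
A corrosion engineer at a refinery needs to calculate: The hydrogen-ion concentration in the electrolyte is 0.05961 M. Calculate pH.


pH = −log10[H+]
pH = −log10(0.05961) = 1.22

1.22


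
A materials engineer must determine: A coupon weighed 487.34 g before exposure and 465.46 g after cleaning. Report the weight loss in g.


Weight loss = initial − final
WL = 487.34 − 465.46 = 21.88 g

21.88 g


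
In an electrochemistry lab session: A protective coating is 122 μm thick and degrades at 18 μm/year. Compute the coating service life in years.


Service life = thickness / degradation rate
Life = 122 / 18 = 6.8 years

6.8 years


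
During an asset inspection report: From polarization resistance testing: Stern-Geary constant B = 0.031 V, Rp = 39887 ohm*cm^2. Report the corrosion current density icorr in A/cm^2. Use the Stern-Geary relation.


Apply the Stern-Geary relation: icorr = B / Rp
icorr = 0.031 / 39887 = 7.772×10^-7 A/cm^2

7.772×10^-7 A/cm^2


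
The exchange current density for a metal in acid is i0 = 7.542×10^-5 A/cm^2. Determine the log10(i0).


i0 = 7.542×10^-5 A/cm^2
log10(i0) = -4.123

-4.123


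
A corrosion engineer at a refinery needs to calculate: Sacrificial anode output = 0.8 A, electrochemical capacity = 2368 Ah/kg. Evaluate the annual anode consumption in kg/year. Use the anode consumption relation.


Annual consumption = current * hours per year / capacity
Rate = 0.8 * 8760 / 2368 = 3.0 kg/year

3.0 kg/year


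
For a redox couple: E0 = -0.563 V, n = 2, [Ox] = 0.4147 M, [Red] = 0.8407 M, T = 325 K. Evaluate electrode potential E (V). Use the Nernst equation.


Apply the Nernst equation: E = E0 + (RT/nF)*ln([Ox]/[Red])
Step 1: RT/nF = 8.314*325/(2*96485) = 0.01400244 V
Step 2: [Ox]/[Red] = 0.4147/0.8407 = 0.493279
Step 3: ln(0.493279) = -0.70668
Step 4: correction = 0.01400244 * -0.70668 = -0.0099 V
E = -0.563 + -0.0099 = -0.5729 V

-0.5729 V


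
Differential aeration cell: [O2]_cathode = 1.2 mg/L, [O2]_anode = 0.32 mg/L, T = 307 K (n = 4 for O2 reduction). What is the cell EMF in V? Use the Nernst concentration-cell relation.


Apply the Nernst concentration-cell relation: E = (RT/nF)*ln(C_cathode/C_anode)
RT/nF = 8.314*307/(4*96485) = 0.00661346 V
ln(1.2/0.32) = 1.32176
E = 0.00661346 * 1.32176 = 0.00874 V

0.00874 V


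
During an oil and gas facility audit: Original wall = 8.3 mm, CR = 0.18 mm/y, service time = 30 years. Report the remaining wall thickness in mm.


Remaining wall = original − CR × time
t = 8.3 − 0.18*30 = 8.3 − 5.4 = 2.9 mm

2.9 mm


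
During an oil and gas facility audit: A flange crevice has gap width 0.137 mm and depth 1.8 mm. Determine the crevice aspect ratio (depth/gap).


Aspect ratio = depth / gap
Ratio = 1.8 / 0.137 = 13.1

13.1


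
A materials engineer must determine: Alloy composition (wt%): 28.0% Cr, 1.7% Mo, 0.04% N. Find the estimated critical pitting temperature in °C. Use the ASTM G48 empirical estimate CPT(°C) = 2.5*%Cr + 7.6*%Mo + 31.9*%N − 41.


Apply the ASTM G48 empirical CPT estimate: CPT(°C) = 2.5*%Cr + 7.6*%Mo + 31.9*%N − 41
2.5*28.0 = 70; 7.6*1.7 = 12.92; 31.9*0.04 = 1.276
CPT = 70 + 12.92 + 1.276 − 41 = 43.196 °C
Rounded to 0.1 °C: CPT ≈ 43.2 °C

43.2 °C


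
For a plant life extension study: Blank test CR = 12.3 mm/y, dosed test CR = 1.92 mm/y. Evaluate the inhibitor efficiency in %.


Apply the inhibitor-efficiency definition: IE = (CR_blank − CR_inh)/CR_blank × 100
IE = (12.3 − 1.92) / 12.3 × 100
IE = 10.38 / 12.3 × 100 = 84.4 %

84.4 %


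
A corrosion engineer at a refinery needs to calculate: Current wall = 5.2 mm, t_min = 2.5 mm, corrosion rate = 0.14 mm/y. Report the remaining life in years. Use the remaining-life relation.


Apply the remaining-life relation: RL = (t_current − t_min) / CR
RL = (5.2 − 2.5) / 0.14 = 2.7 / 0.14 = 19.3 years

19.3 years


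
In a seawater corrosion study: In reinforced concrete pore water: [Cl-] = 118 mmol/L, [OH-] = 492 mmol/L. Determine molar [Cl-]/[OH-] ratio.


Threshold parameter = [Cl-] / [OH-] (molar basis; both in mmol/L, so units cancel)
Ratio = 118 / 492 = 0.24

0.24


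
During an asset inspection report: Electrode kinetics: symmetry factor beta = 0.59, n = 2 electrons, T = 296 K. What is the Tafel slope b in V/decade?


Apply the Tafel slope relation: b = 2.303*R*T/(beta*n*F)
Numerator: 2.303 * 8.314 * 296 = 5667.55
Denominator: 0.59 * 2 * 96485 = 113852.3
b = 5667.55 / 113852.3 = 0.05 V/decade

0.05 V/decade


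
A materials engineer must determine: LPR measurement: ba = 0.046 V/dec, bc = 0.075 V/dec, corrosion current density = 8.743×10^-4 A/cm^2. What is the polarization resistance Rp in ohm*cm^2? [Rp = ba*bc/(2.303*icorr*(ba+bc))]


Apply the Stern-Geary equation: Rp = ba*bc / (2.303*icorr*(ba+bc))
ba*bc = 0.046*0.075 = 0.00345
ba+bc = 0.121; 2.303*icorr*(ba+bc) = 2.303*8.743×10^-4*0.121 = 2.4363506×10^-4
Rp = 0.00345 / 2.4363506×10^-4 = 14.16 ohm*cm^2

14.16 ohm*cm^2


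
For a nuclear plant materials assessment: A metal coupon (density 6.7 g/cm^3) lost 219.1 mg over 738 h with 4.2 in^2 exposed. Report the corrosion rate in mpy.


Apply the mpy weight-loss relation: CR = 534 * W / (D * A * T)
Numerator: 534 * 219.1 = 116999.4
Denominator: 6.7 * 4.2 * 738 = 20767.32
CR = 116999.4 / 20767.32 = 5.6338 mpy

5.6338 mpy


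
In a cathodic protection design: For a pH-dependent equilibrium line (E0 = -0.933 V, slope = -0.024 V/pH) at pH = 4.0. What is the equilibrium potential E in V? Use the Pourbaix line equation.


Apply the Pourbaix line equation: E = E0 + slope*pH
E = -0.933 + (-0.024)*4.0 = -0.933 + (-0.096) = -1.029 V
Rounded to 4 decimal places: E = -1.0290 V

-1.0290 V


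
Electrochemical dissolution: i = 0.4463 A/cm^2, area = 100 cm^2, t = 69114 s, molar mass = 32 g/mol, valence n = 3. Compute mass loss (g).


Apply Faraday's law: m = i*A*t*M / (n*F)
Total charge passed Q = i*A*t = 0.4463*100*69114 = 3084557.82 C
m = Q*M/(n*F) = 3084557.82*32/(3*96485) = 341.006 g

341.006 g


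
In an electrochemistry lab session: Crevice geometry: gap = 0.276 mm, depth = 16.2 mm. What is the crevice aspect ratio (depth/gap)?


Aspect ratio = depth / gap
Ratio = 16.2 / 0.276 = 58.7

58.7


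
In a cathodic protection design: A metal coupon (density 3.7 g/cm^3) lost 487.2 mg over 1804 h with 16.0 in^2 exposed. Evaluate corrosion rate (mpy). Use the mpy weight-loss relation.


Apply the mpy weight-loss relation: CR = 534 * W / (D * A * T)
Numerator: 534 * 487.2 = 260164.8
Denominator: 3.7 * 16.0 * 1804 = 106796.8
CR = 260164.8 / 106796.8 = 2.436 mpy

2.436 mpy


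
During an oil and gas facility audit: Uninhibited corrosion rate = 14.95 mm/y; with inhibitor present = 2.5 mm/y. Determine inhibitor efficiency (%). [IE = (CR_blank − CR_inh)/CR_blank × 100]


Apply the inhibitor-efficiency definition: IE = (CR_blank − CR_inh)/CR_blank × 100
IE = (14.95 − 2.5) / 14.95 × 100
IE = 12.45 / 14.95 × 100 = 83.3 %

83.3 %


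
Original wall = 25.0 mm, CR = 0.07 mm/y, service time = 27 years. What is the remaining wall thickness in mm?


Remaining wall = original − CR × time
t = 25.0 − 0.07*27 = 25.0 − 1.89 = 23.11 mm

23.11 mm


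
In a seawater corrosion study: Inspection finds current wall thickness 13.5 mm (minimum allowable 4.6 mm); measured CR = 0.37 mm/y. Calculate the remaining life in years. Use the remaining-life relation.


Apply the remaining-life relation: RL = (t_current − t_min) / CR
RL = (13.5 − 4.6) / 0.37 = 8.9 / 0.37 = 24.1 years

24.1 years


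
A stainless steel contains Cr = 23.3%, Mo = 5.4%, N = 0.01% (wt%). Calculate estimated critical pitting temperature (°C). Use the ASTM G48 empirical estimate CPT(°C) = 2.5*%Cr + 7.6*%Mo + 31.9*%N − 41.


Apply the ASTM G48 empirical CPT estimate: CPT(°C) = 2.5*%Cr + 7.6*%Mo + 31.9*%N − 41
2.5*23.3 = 58.25; 7.6*5.4 = 41.04; 31.9*0.01 = 0.319
CPT = 58.25 + 41.04 + 0.319 − 41 = 58.609 °C
Rounded to 0.1 °C: CPT ≈ 58.6 °C

58.6 °C


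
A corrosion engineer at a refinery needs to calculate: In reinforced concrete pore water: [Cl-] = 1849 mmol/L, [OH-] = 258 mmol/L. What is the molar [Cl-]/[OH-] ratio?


Threshold parameter = [Cl-] / [OH-] (molar basis; both in mmol/L, so units cancel)
Ratio = 1849 / 258 = 7.17

7.17
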